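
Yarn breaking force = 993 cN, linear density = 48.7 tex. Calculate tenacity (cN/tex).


Formula: Tenacity = Breaking force / Linear density
Tenacity = 993 cN / 48.7 tex
Tenacity = 20.39 cN/tex

20.39 cN/tex


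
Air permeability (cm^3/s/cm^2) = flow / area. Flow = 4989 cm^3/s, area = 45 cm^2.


Formula: Air Permeability = Airflow / Test Area
AP = 4989 cm^3/s / 45 cm^2
AP = 110.9 cm^3/s/cm^2

110.9 cm^3/s/cm^2


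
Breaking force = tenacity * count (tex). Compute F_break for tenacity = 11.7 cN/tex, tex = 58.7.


Formula: Breaking force = Tenacity * Linear density
F = 11.7 cN/tex * 58.7 tex
F = 686.79 cN

686.79 cN


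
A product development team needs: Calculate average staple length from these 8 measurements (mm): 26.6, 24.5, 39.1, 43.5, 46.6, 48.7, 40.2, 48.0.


Formula: Mean = sum of lengths / count
Sum = 26.6 + 24.5 + 39.1 + 43.5 + 46.6 + 48.7 + 40.2 + 48.0
Sum = 317.2 mm
Mean = 317.2 / 8 = 39.65 mm

39.65 mm


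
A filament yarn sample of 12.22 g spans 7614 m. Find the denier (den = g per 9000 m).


Formula: den = (mass_g / length_m) * 9000
Substituting: den = (12.22 / 7614) * 9000
Intermediate: 12.22 / 7614 = 0.00160494 g/m
den = 0.00160494 * 9000 = 14.4 denier

14.4 denier


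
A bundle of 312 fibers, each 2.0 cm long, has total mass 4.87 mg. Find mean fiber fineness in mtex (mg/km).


Formula: fineness (mtex) = mass (mg) / total length (km) = (mass_mg / total_length_m) * 1000
Step 1: Convert fiber length: 2.0 cm = 0.02 m
Step 2: Total fiber length = 312 * 0.02 = 6.24 m
Step 3: Linear density = 4.87 mg / 6.24 m = 0.7804 mg/m
Step 4: fineness = 0.7804 * 1000 = 780.4 mtex

780.4 mtex


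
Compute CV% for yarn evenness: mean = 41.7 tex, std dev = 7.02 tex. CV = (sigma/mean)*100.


Formula: CV% = (standard deviation / mean) * 100
Step 1: Ratio = 7.02 / 41.7 = 0.168345
Step 2: CV% = 0.168345 * 100 = 16.8345% ≈ 16.8%

16.8%


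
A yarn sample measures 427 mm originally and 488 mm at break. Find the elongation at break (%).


Formula: Elongation (%) = ((L_break - L0) / L0) * 100
Step 1: Extension = 488 - 427 = 61 mm
Step 2: Elongation = (61 / 427) * 100
Step 3: Elongation = 0.142857 * 100 = 14.2857% ≈ 14.3%

14.3%


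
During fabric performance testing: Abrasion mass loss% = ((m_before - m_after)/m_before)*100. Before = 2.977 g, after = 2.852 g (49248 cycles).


Formula: Mass loss% = ((m_before - m_after) / m_before) * 100
Step 1: Mass loss = 2.977 - 2.852 = 0.125 g
Step 2: Ratio = 0.125 / 2.977 = 0.0419886
Step 3: Mass loss% = 0.0419886 * 100 = 4.19886% ≈ 4.20%

4.20%


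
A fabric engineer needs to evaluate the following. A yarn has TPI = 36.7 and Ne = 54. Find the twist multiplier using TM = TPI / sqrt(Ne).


Formula: TM = TPI / sqrt(Ne)
Step 1: sqrt(Ne) = sqrt(54) = 7.3485
Step 2: TM = 36.7 / 7.3485 = 4.99

4.99 TM


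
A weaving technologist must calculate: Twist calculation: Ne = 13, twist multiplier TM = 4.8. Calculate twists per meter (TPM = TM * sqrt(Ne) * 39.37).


Formula: TPM = TM * sqrt(Ne) * 39.37
Step 1: sqrt(Ne) = sqrt(13) = 3.6056
Step 2: TM * sqrt(Ne) = 4.8 * 3.6056 = 17.3069
Step 3: TPM = 17.3069 * 39.37 = 681 twists/m

681 twists/m


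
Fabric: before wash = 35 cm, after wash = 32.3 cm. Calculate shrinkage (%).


Formula: Shrinkage% = ((L_before - L_after) / L_before) * 100
Step 1: Shrinkage = 35 - 32.3 = 2.7 cm
Step 2: Shrinkage% = (2.7 / 35) * 100
Step 3: Shrinkage% = 0.077143 * 100 = 7.7143% ≈ 7.7%

7.7%


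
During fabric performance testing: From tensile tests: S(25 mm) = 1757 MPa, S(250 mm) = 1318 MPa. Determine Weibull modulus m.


Formula: m = ln(L1/L2) / ln(S2/S1)
Step 1: ln(L1/L2) = ln(25/250) = -2.30259
Step 2: S2/S1 = 1318/1757 = 0.75014
Step 3: ln(S2/S1) = ln(0.75014) = -0.28750
Step 4: m = -2.30259 / -0.28750 = 8.01

8.01 (Weibull m)


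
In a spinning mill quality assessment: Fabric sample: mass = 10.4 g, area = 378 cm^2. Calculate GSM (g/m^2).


Formula: GSM = mass_g / area_m2
Step 1: Convert area: 378 cm^2 = 378 / 10000 = 0.0378 m^2
Step 2: GSM = 10.4 g / 0.0378 m^2 = 275.1 g/m^2

275.1 g/m^2


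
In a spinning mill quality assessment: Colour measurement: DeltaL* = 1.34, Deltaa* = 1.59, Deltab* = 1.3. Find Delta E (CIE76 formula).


Formula: Delta E = sqrt(dL*^2 + da*^2 + db*^2)
Step 1: dL*^2 = 1.34^2 = 1.7956
Step 2: da*^2 = 1.59^2 = 2.5281
Step 3: db*^2 = 1.3^2 = 1.69
Step 4: Sum = 1.7956 + 2.5281 + 1.69 = 6.0137
Step 5: Delta E = sqrt(6.0137) = 2.45

2.45 Delta E


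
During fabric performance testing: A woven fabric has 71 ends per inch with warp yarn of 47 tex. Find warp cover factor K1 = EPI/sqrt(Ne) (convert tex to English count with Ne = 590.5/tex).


Formula: K1 = EPI / sqrt(Ne), with Ne = 590.5 / tex_warp
Step 1: Ne = 590.5 / 47 = 12.564
Step 2: sqrt(Ne) = sqrt(12.564) = 3.5446
Step 3: K1 = 71 / 3.5446 = 20.0

20.0


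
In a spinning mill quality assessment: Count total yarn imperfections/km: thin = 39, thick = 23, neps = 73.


Formula: Total = thin places + thick places + neps
Total = 39 + 23 + 73
Total = 135 imperfections/km

135 imperfections/km


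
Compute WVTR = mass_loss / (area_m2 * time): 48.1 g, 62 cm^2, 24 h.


Formula: WVTR = mass_loss / (area * time)
Step 1: Convert area: 62 cm^2 = 0.0062 m^2
Step 2: WVTR = 48.1 g / (0.0062 m^2 * 24 h)
Step 3: WVTR = 48.1 / 0.1488 = 323.3 g/m^2/h

323.3 g/m^2/h


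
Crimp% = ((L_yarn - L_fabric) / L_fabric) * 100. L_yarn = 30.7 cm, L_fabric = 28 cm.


Formula: Crimp% = ((L_yarn - L_fabric) / L_fabric) * 100
Step 1: Extension = 30.7 - 28 = 2.7 cm
Step 2: Crimp% = (2.7 / 28) * 100
Step 3: Crimp% = 0.096429 * 100 = 9.6429% ≈ 9.6%

9.6%


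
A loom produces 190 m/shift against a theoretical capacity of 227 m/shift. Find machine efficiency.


Formula: Efficiency% = (Actual output / Theoretical output) * 100
Efficiency% = (190 / 227) * 100
Efficiency% = 0.837004 * 100 = 83.7004% ≈ 83.7%

83.7%


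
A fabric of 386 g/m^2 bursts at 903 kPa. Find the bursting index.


Formula: Bursting Index = Bursting Strength / Fabric GSM
BI = 903 kPa / 386 g/m^2
BI = 2.339 kPa/(g/m^2)

2.339 kPa/(g/m^2)


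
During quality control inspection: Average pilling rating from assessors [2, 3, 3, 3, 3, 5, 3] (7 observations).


Formula: Mean = sum / count
Sum = 2 + 3 + 3 + 3 + 3 + 5 + 3 = 22
Mean = 22 / 7 = 3.1

3.1


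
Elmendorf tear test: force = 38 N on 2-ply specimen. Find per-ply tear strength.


Formula: Per-ply strength = Total force / Number of plies
Per-ply = 38 N / 2
Per-ply = 19 N

19 N


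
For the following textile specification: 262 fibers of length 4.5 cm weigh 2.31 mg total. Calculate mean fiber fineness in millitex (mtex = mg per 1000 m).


Formula: fineness (mtex) = mass (mg) / total length (km) = (mass_mg / total_length_m) * 1000
Step 1: Convert fiber length: 4.5 cm = 0.045 m
Step 2: Total fiber length = 262 * 0.045 = 11.79 m
Step 3: Linear density = 2.31 mg / 11.79 m = 0.1959 mg/m
Step 4: fineness = 0.1959 * 1000 = 195.9 mtex

195.9 mtex


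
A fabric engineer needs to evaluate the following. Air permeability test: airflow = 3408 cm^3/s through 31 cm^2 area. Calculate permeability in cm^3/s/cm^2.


Formula: Air Permeability = Airflow / Test Area
AP = 3408 cm^3/s / 31 cm^2
AP = 109.9 cm^3/s/cm^2

109.9 cm^3/s/cm^2


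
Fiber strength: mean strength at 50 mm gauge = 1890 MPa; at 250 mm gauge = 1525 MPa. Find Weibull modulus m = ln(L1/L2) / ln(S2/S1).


Formula: m = ln(L1/L2) / ln(S2/S1)
Step 1: ln(L1/L2) = ln(50/250) = -1.60944
Step 2: S2/S1 = 1525/1890 = 0.80688
Step 3: ln(S2/S1) = ln(0.80688) = -0.21458
Step 4: m = -1.60944 / -0.21458 = 7.50

7.50 (Weibull m)


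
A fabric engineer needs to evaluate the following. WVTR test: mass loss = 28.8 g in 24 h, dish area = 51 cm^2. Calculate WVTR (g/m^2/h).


Formula: WVTR = mass_loss / (area * time)
Step 1: Convert area: 51 cm^2 = 0.0051 m^2
Step 2: WVTR = 28.8 g / (0.0051 m^2 * 24 h)
Step 3: WVTR = 28.8 / 0.1224 = 235.3 g/m^2/h

235.3 g/m^2/h


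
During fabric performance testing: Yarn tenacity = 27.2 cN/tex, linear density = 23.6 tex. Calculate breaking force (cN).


Formula: Breaking force = Tenacity * Linear density
F = 27.2 cN/tex * 23.6 tex
F = 641.92 cN

641.92 cN


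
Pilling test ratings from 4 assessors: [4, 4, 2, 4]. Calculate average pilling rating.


Formula: Mean = sum / count
Sum = 4 + 4 + 2 + 4 = 14
Mean = 14 / 4 = 3.5

3.5


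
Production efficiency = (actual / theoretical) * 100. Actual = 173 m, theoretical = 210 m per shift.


Formula: Efficiency% = (Actual output / Theoretical output) * 100
Efficiency% = (173 / 210) * 100
Efficiency% = 0.82381 * 100 = 82.381% ≈ 82.4%

82.4%


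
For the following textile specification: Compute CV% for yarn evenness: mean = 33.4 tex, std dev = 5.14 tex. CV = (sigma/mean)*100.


Formula: CV% = (standard deviation / mean) * 100
Step 1: Ratio = 5.14 / 33.4 = 0.153892
Step 2: CV% = 0.153892 * 100 = 15.3892% ≈ 15.4%

15.4%


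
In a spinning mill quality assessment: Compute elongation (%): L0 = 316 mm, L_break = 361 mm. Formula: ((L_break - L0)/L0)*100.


Formula: Elongation (%) = ((L_break - L0) / L0) * 100
Step 1: Extension = 361 - 316 = 45 mm
Step 2: Elongation = (45 / 316) * 100
Step 3: Elongation = 0.142405 * 100 = 14.2405% ≈ 14.2%

14.2%


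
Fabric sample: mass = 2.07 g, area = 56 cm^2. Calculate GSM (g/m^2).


Formula: GSM = mass_g / area_m2
Step 1: Convert area: 56 cm^2 = 56 / 10000 = 0.0056 m^2
Step 2: GSM = 2.07 g / 0.0056 m^2 = 369.6 g/m^2

369.6 g/m^2


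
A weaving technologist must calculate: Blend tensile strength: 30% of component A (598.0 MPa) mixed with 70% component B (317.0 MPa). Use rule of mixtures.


Formula: Blend property = (fraction_A * property_A) + (fraction_B * property_B)
Step 1: Contribution A = 30/100 * 598.0 MPa = 179.4 MPa
Step 2: Contribution B = 70/100 * 317.0 MPa = 221.9 MPa
Step 3: Blend tensile strength = 179.4 + 221.9 = 401.3 MPa

401.3 MPa


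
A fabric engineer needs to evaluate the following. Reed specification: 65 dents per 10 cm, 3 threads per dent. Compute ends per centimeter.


Formula: EPC = (dents per 10 cm * ends per dent) / 10
Step 1: Total ends per 10 cm = 65 * 3 = 195
Step 2: EPC = 195 / 10 = 19.5 ends/cm

19.5 ends/cm


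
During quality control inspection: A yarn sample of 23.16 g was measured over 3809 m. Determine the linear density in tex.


Formula: Tex = (mass_g / length_m) * 1000
Substituting: Tex = (23.16 / 3809) * 1000
Intermediate: 23.16 / 3809 = 0.00608034 g/m
Tex = 0.00608034 * 1000 = 6.08 tex

6.08 tex


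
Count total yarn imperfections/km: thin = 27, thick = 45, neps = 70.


Formula: Total = thin places + thick places + neps
Total = 27 + 45 + 70
Total = 142 imperfections/km

142 imperfections/km


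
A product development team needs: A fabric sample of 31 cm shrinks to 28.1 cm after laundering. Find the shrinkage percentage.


Formula: Shrinkage% = ((L_before - L_after) / L_before) * 100
Step 1: Shrinkage = 31 - 28.1 = 2.9 cm
Step 2: Shrinkage% = (2.9 / 31) * 100
Step 3: Shrinkage% = 0.093548 * 100 = 9.3548% ≈ 9.4%

9.4%


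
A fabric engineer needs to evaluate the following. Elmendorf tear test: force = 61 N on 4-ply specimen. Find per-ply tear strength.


Formula: Per-ply strength = Total force / Number of plies
Per-ply = 61 N / 4
Per-ply = 15.25 N

15.25 N


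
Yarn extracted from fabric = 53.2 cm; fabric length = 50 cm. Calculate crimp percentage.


Formula: Crimp% = ((L_yarn - L_fabric) / L_fabric) * 100
Step 1: Extension = 53.2 - 50 = 3.2 cm
Step 2: Crimp% = (3.2 / 50) * 100
Step 3: Crimp% = 0.064 * 100 = 6.4%

6.4%


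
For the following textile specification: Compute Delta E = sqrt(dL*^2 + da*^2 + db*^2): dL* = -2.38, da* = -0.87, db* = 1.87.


Formula: Delta E = sqrt(dL*^2 + da*^2 + db*^2)
Step 1: dL*^2 = (-2.38)^2 = 5.6644
Step 2: da*^2 = (-0.87)^2 = 0.7569
Step 3: db*^2 = 1.87^2 = 3.4969
Step 4: Sum = 5.6644 + 0.7569 + 3.4969 = 9.9182
Step 5: Delta E = sqrt(9.9182) = 3.15

3.15 Delta E


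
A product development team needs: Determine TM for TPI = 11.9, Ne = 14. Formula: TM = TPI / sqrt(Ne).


Formula: TM = TPI / sqrt(Ne)
Step 1: sqrt(Ne) = sqrt(14) = 3.7417
Step 2: TM = 11.9 / 3.7417 = 3.18

3.18 TM


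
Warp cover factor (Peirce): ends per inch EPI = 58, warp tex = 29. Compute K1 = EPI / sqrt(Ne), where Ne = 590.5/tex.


Formula: K1 = EPI / sqrt(Ne), with Ne = 590.5 / tex_warp
Step 1: Ne = 590.5 / 29 = 20.362
Step 2: sqrt(Ne) = sqrt(20.362) = 4.5124
Step 3: K1 = 58 / 4.5124 = 12.9

12.9


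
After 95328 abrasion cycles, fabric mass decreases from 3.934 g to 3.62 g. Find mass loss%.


Formula: Mass loss% = ((m_before - m_after) / m_before) * 100
Step 1: Mass loss = 3.934 - 3.62 = 0.314 g
Step 2: Ratio = 0.314 / 3.934 = 0.079817
Step 3: Mass loss% = 0.079817 * 100 = 7.9817% ≈ 7.98%

7.98%


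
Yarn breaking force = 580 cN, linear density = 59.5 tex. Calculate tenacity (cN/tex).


Formula: Tenacity = Breaking force / Linear density
Tenacity = 580 cN / 59.5 tex
Tenacity = 9.75 cN/tex

9.75 cN/tex


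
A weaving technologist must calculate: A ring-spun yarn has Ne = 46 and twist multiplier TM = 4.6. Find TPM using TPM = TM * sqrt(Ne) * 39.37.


Formula: TPM = TM * sqrt(Ne) * 39.37
Step 1: sqrt(Ne) = sqrt(46) = 6.7823
Step 2: TM * sqrt(Ne) = 4.6 * 6.7823 = 31.1986
Step 3: TPM = 31.1986 * 39.37 = 1228 twists/m

1228 twists/m


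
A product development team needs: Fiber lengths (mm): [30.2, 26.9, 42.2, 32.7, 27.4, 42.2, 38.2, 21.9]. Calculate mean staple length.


Formula: Mean = sum of lengths / count
Sum = 30.2 + 26.9 + 42.2 + 32.7 + 27.4 + 42.2 + 38.2 + 21.9
Sum = 261.7 mm
Mean = 261.7 / 8 = 32.71 mm

32.71 mm


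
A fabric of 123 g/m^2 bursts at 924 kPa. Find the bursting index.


Formula: Bursting Index = Bursting Strength / Fabric GSM
BI = 924 kPa / 123 g/m^2
BI = 7.512 kPa/(g/m^2)

7.512 kPa/(g/m^2)


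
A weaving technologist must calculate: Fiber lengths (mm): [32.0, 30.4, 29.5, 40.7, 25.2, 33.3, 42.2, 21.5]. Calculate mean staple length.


Formula: Mean = sum of lengths / count
Sum = 32.0 + 30.4 + 29.5 + 40.7 + 25.2 + 33.3 + 42.2 + 21.5
Sum = 254.8 mm
Mean = 254.8 / 8 = 31.85 mm

31.85 mm


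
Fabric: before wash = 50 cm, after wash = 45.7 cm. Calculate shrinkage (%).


Formula: Shrinkage% = ((L_before - L_after) / L_before) * 100
Step 1: Shrinkage = 50 - 45.7 = 4.3 cm
Step 2: Shrinkage% = (4.3 / 50) * 100
Step 3: Shrinkage% = 0.086 * 100 = 8.6%

8.6%


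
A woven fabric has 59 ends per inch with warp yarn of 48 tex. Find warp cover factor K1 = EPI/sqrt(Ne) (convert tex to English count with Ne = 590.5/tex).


Formula: K1 = EPI / sqrt(Ne), with Ne = 590.5 / tex_warp
Step 1: Ne = 590.5 / 48 = 12.302
Step 2: sqrt(Ne) = sqrt(12.302) = 3.5074
Step 3: K1 = 59 / 3.5074 = 16.8

16.8


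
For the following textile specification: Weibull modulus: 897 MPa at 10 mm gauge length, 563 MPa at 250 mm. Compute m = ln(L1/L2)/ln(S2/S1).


Formula: m = ln(L1/L2) / ln(S2/S1)
Step 1: ln(L1/L2) = ln(10/250) = -3.21888
Step 2: S2/S1 = 563/897 = 0.62765
Step 3: ln(S2/S1) = ln(0.62765) = -0.46577
Step 4: m = -3.21888 / -0.46577 = 6.91

6.91 (Weibull m)


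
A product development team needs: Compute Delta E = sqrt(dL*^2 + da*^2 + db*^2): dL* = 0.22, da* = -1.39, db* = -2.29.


Formula: Delta E = sqrt(dL*^2 + da*^2 + db*^2)
Step 1: dL*^2 = 0.22^2 = 0.0484
Step 2: da*^2 = (-1.39)^2 = 1.9321
Step 3: db*^2 = (-2.29)^2 = 5.2441
Step 4: Sum = 0.0484 + 1.9321 + 5.2441 = 7.2246
Step 5: Delta E = sqrt(7.2246) = 2.69

2.69 Delta E


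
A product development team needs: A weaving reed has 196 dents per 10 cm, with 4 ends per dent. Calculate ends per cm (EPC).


Formula: EPC = (dents per 10 cm * ends per dent) / 10
Step 1: Total ends per 10 cm = 196 * 4 = 784
Step 2: EPC = 784 / 10 = 78.4 ends/cm

78.4 ends/cm


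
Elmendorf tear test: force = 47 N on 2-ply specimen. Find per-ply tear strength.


Formula: Per-ply strength = Total force / Number of plies
Per-ply = 47 N / 2
Per-ply = 23.5 N

23.5 N


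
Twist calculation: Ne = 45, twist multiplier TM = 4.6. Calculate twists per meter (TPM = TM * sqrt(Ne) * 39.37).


Formula: TPM = TM * sqrt(Ne) * 39.37
Step 1: sqrt(Ne) = sqrt(45) = 6.7082
Step 2: TM * sqrt(Ne) = 4.6 * 6.7082 = 30.8577
Step 3: TPM = 30.8577 * 39.37 = 1215 twists/m

1215 twists/m


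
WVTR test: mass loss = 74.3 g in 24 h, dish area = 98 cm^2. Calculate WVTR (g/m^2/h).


Formula: WVTR = mass_loss / (area * time)
Step 1: Convert area: 98 cm^2 = 0.0098 m^2
Step 2: WVTR = 74.3 g / (0.0098 m^2 * 24 h)
Step 3: WVTR = 74.3 / 0.2352 = 315.9 g/m^2/h

315.9 g/m^2/h


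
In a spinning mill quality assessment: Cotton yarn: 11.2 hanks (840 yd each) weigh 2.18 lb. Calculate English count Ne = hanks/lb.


Formula: Ne = hanks / mass_lb
Substituting: Ne = 11.2 / 2.18
Ne = 5.1

5.1 Ne


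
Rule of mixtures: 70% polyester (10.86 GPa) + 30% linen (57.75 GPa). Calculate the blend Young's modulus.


Formula: Blend property = (fraction_A * property_A) + (fraction_B * property_B)
Step 1: Contribution A = 70/100 * 10.86 GPa = 7.602 GPa
Step 2: Contribution B = 30/100 * 57.75 GPa = 17.325 GPa
Step 3: Blend Young's modulus = 7.602 + 17.325 = 24.927 GPa

24.927 GPa


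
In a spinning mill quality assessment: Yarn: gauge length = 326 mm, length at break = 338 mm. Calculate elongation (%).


Formula: Elongation (%) = ((L_break - L0) / L0) * 100
Step 1: Extension = 338 - 326 = 12 mm
Step 2: Elongation = (12 / 326) * 100
Step 3: Elongation = 0.03681 * 100 = 3.681% ≈ 3.7%

3.7%


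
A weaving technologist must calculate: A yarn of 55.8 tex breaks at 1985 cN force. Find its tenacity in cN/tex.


Formula: Tenacity = Breaking force / Linear density
Tenacity = 1985 cN / 55.8 tex
Tenacity = 35.57 cN/tex

35.57 cN/tex


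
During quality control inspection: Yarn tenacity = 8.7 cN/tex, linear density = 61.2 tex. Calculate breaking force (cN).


Formula: Breaking force = Tenacity * Linear density
F = 8.7 cN/tex * 61.2 tex
F = 532.44 cN

532.44 cN


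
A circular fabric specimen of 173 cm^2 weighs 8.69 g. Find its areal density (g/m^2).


Formula: GSM = mass_g / area_m2
Step 1: Convert area: 173 cm^2 = 173 / 10000 = 0.0173 m^2
Step 2: GSM = 8.69 g / 0.0173 m^2 = 502.3 g/m^2

502.3 g/m^2


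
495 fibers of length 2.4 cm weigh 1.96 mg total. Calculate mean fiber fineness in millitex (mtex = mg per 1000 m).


Formula: fineness (mtex) = mass (mg) / total length (km) = (mass_mg / total_length_m) * 1000
Step 1: Convert fiber length: 2.4 cm = 0.024 m
Step 2: Total fiber length = 495 * 0.024 = 11.88 m
Step 3: Linear density = 1.96 mg / 11.88 m = 0.1650 mg/m
Step 4: fineness = 0.1650 * 1000 = 165.0 mtex

165.0 mtex


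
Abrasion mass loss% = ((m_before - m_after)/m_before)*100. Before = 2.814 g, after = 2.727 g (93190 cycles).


Formula: Mass loss% = ((m_before - m_after) / m_before) * 100
Step 1: Mass loss = 2.814 - 2.727 = 0.087 g
Step 2: Ratio = 0.087 / 2.814 = 0.0309168
Step 3: Mass loss% = 0.0309168 * 100 = 3.09168% ≈ 3.09%

3.09%


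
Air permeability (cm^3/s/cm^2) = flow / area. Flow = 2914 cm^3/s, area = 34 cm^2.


Formula: Air Permeability = Airflow / Test Area
AP = 2914 cm^3/s / 34 cm^2
AP = 85.7 cm^3/s/cm^2

85.7 cm^3/s/cm^2


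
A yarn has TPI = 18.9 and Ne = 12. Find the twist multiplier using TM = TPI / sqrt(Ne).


Formula: TM = TPI / sqrt(Ne)
Step 1: sqrt(Ne) = sqrt(12) = 3.4641
Step 2: TM = 18.9 / 3.4641 = 5.46

5.46 TM


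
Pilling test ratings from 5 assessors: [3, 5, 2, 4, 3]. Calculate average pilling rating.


Formula: Mean = sum / count
Sum = 3 + 5 + 2 + 4 + 3 = 17
Mean = 17 / 5 = 3.4

3.4


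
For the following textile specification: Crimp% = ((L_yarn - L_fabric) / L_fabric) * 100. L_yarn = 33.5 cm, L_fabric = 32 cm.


Formula: Crimp% = ((L_yarn - L_fabric) / L_fabric) * 100
Step 1: Extension = 33.5 - 32 = 1.5 cm
Step 2: Crimp% = (1.5 / 32) * 100
Step 3: Crimp% = 0.046875 * 100 = 4.6875% ≈ 4.7%

4.7%


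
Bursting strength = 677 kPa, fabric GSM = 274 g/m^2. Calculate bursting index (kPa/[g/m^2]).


Formula: Bursting Index = Bursting Strength / Fabric GSM
BI = 677 kPa / 274 g/m^2
BI = 2.471 kPa/(g/m^2)

2.471 kPa/(g/m^2)


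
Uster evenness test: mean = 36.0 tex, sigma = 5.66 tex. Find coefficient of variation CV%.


Formula: CV% = (standard deviation / mean) * 100
Step 1: Ratio = 5.66 / 36.0 = 0.157222
Step 2: CV% = 0.157222 * 100 = 15.7222% ≈ 15.7%

15.7%


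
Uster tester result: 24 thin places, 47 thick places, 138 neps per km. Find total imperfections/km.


Formula: Total = thin places + thick places + neps
Total = 24 + 47 + 138
Total = 209 imperfections/km

209 imperfections/km


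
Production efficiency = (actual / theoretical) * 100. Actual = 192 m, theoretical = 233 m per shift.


Formula: Efficiency% = (Actual output / Theoretical output) * 100
Efficiency% = (192 / 233) * 100
Efficiency% = 0.824034 * 100 = 82.4034% ≈ 82.4%

82.4%


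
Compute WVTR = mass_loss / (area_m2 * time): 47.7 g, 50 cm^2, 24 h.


Formula: WVTR = mass_loss / (area * time)
Step 1: Convert area: 50 cm^2 = 0.005 m^2
Step 2: WVTR = 47.7 g / (0.005 m^2 * 24 h)
Step 3: WVTR = 47.7 / 0.12 = 397.5 g/m^2/h

397.5 g/m^2/h


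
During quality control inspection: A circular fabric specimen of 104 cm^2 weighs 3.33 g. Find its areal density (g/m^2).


Formula: GSM = mass_g / area_m2
Step 1: Convert area: 104 cm^2 = 104 / 10000 = 0.0104 m^2
Step 2: GSM = 3.33 g / 0.0104 m^2 = 320.2 g/m^2

320.2 g/m^2


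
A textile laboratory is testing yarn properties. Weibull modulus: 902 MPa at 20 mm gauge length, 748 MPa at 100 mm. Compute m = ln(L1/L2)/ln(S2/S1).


Formula: m = ln(L1/L2) / ln(S2/S1)
Step 1: ln(L1/L2) = ln(20/100) = -1.60944
Step 2: S2/S1 = 748/902 = 0.82927
Step 3: ln(S2/S1) = ln(0.82927) = -0.18721
Step 4: m = -1.60944 / -0.18721 = 8.60

8.60 (Weibull m)


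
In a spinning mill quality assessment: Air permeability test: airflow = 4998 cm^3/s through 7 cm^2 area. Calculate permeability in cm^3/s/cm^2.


Formula: Air Permeability = Airflow / Test Area
AP = 4998 cm^3/s / 7 cm^2
AP = 714.0 cm^3/s/cm^2

714.0 cm^3/s/cm^2


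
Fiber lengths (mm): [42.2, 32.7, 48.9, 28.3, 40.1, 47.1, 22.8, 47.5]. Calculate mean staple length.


Formula: Mean = sum of lengths / count
Sum = 42.2 + 32.7 + 48.9 + 28.3 + 40.1 + 47.1 + 22.8 + 47.5
Sum = 309.6 mm
Mean = 309.6 / 8 = 38.70 mm

38.70 mm


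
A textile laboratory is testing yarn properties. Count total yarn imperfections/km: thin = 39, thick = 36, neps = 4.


Formula: Total = thin places + thick places + neps
Total = 39 + 36 + 4
Total = 79 imperfections/km

79 imperfections/km


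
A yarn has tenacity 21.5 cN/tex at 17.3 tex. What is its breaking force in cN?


Formula: Breaking force = Tenacity * Linear density
F = 21.5 cN/tex * 17.3 tex
F = 371.95 cN

371.95 cN


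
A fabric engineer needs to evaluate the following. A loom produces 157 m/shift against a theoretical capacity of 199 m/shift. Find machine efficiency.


Formula: Efficiency% = (Actual output / Theoretical output) * 100
Efficiency% = (157 / 199) * 100
Efficiency% = 0.788945 * 100 = 78.8945% ≈ 78.9%

78.9%


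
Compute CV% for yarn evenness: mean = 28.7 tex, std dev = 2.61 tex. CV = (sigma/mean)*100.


Formula: CV% = (standard deviation / mean) * 100
Step 1: Ratio = 2.61 / 28.7 = 0.090941
Step 2: CV% = 0.090941 * 100 = 9.0941% ≈ 9.1%

9.1%


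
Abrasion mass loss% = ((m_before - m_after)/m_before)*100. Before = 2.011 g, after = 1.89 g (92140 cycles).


Formula: Mass loss% = ((m_before - m_after) / m_before) * 100
Step 1: Mass loss = 2.011 - 1.89 = 0.121 g
Step 2: Ratio = 0.121 / 2.011 = 0.0601691
Step 3: Mass loss% = 0.0601691 * 100 = 6.01691% ≈ 6.02%

6.02%


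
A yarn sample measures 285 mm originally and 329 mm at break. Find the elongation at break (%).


Formula: Elongation (%) = ((L_break - L0) / L0) * 100
Step 1: Extension = 329 - 285 = 44 mm
Step 2: Elongation = (44 / 285) * 100
Step 3: Elongation = 0.154386 * 100 = 15.4386% ≈ 15.4%

15.4%


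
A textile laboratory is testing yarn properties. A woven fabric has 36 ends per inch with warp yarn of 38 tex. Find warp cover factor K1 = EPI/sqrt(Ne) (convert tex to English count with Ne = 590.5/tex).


Formula: K1 = EPI / sqrt(Ne), with Ne = 590.5 / tex_warp
Step 1: Ne = 590.5 / 38 = 15.539
Step 2: sqrt(Ne) = sqrt(15.539) = 3.942
Step 3: K1 = 36 / 3.942 = 9.1

9.1


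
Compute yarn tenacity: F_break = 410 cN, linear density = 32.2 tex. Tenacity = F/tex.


Formula: Tenacity = Breaking force / Linear density
Tenacity = 410 cN / 32.2 tex
Tenacity = 12.73 cN/tex

12.73 cN/tex


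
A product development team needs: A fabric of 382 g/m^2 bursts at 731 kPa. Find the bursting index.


Formula: Bursting Index = Bursting Strength / Fabric GSM
BI = 731 kPa / 382 g/m^2
BI = 1.914 kPa/(g/m^2)

1.914 kPa/(g/m^2)


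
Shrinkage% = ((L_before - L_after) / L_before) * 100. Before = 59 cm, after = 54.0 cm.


Formula: Shrinkage% = ((L_before - L_after) / L_before) * 100
Step 1: Shrinkage = 59 - 54.0 = 5.0 cm
Step 2: Shrinkage% = (5.0 / 59) * 100
Step 3: Shrinkage% = 0.084746 * 100 = 8.4746% ≈ 8.5%

8.5%


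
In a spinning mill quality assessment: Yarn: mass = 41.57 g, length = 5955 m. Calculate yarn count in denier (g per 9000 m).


Formula: den = (mass_g / length_m) * 9000
Substituting: den = (41.57 / 5955) * 9000
Intermediate: 41.57 / 5955 = 0.00698069 g/m
den = 0.00698069 * 9000 = 62.8 denier

62.8 denier


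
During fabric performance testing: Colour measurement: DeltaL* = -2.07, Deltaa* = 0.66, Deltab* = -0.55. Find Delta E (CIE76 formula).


Formula: Delta E = sqrt(dL*^2 + da*^2 + db*^2)
Step 1: dL*^2 = (-2.07)^2 = 4.2849
Step 2: da*^2 = 0.66^2 = 0.4356
Step 3: db*^2 = (-0.55)^2 = 0.3025
Step 4: Sum = 4.2849 + 0.4356 + 0.3025 = 5.023
Step 5: Delta E = sqrt(5.023) = 2.24

2.24 Delta E


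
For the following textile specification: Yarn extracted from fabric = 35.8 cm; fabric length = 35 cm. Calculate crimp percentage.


Formula: Crimp% = ((L_yarn - L_fabric) / L_fabric) * 100
Step 1: Extension = 35.8 - 35 = 0.8 cm
Step 2: Crimp% = (0.8 / 35) * 100
Step 3: Crimp% = 0.022857 * 100 = 2.2857% ≈ 2.3%

2.3%


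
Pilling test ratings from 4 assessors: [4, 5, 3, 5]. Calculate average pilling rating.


Formula: Mean = sum / count
Sum = 4 + 5 + 3 + 5 = 17
Mean = 17 / 4 = 4.3

4.3


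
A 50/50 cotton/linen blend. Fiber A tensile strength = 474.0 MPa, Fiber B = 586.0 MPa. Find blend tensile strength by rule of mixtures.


Formula: Blend property = (fraction_A * property_A) + (fraction_B * property_B)
Step 1: Contribution A = 50/100 * 474.0 MPa = 237.0 MPa
Step 2: Contribution B = 50/100 * 586.0 MPa = 293.0 MPa
Step 3: Blend tensile strength = 237.0 + 293.0 = 530.0 MPa

530.0 MPa


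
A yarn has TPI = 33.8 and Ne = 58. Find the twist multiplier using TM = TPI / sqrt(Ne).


Formula: TM = TPI / sqrt(Ne)
Step 1: sqrt(Ne) = sqrt(58) = 7.6158
Step 2: TM = 33.8 / 7.6158 = 4.44

4.44 TM


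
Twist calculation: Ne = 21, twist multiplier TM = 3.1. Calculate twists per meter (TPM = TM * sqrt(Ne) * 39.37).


Formula: TPM = TM * sqrt(Ne) * 39.37
Step 1: sqrt(Ne) = sqrt(21) = 4.5826
Step 2: TM * sqrt(Ne) = 3.1 * 4.5826 = 14.2061
Step 3: TPM = 14.2061 * 39.37 = 559 twists/m

559 twists/m


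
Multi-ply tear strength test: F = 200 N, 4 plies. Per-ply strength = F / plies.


Formula: Per-ply strength = Total force / Number of plies
Per-ply = 200 N / 4
Per-ply = 50 N

50 N


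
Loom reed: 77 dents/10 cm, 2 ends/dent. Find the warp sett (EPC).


Formula: EPC = (dents per 10 cm * ends per dent) / 10
Step 1: Total ends per 10 cm = 77 * 2 = 154
Step 2: EPC = 154 / 10 = 15.4 ends/cm

15.4 ends/cm


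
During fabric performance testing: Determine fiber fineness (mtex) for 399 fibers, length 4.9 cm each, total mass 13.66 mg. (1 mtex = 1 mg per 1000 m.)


Formula: fineness (mtex) = mass (mg) / total length (km) = (mass_mg / total_length_m) * 1000
Step 1: Convert fiber length: 4.9 cm = 0.049 m
Step 2: Total fiber length = 399 * 0.049 = 19.551 m
Step 3: Linear density = 13.66 mg / 19.551 m = 0.6987 mg/m
Step 4: fineness = 0.6987 * 1000 = 698.7 mtex

698.7 mtex


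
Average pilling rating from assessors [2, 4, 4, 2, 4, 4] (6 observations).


Formula: Mean = sum / count
Sum = 2 + 4 + 4 + 2 + 4 + 4 = 20
Mean = 20 / 6 = 3.3

3.3


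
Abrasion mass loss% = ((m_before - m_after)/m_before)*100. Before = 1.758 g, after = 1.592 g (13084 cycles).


Formula: Mass loss% = ((m_before - m_after) / m_before) * 100
Step 1: Mass loss = 1.758 - 1.592 = 0.166 g
Step 2: Ratio = 0.166 / 1.758 = 0.0944255
Step 3: Mass loss% = 0.0944255 * 100 = 9.44255% ≈ 9.44%

9.44%


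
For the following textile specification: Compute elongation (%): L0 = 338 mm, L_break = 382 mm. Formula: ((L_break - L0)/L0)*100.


Formula: Elongation (%) = ((L_break - L0) / L0) * 100
Step 1: Extension = 382 - 338 = 44 mm
Step 2: Elongation = (44 / 338) * 100
Step 3: Elongation = 0.130178 * 100 = 13.0178% ≈ 13.0%

13.0%


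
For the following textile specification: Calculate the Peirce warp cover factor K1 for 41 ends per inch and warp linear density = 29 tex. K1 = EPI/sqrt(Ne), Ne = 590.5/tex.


Formula: K1 = EPI / sqrt(Ne), with Ne = 590.5 / tex_warp
Step 1: Ne = 590.5 / 29 = 20.362
Step 2: sqrt(Ne) = sqrt(20.362) = 4.5124
Step 3: K1 = 41 / 4.5124 = 9.1

9.1


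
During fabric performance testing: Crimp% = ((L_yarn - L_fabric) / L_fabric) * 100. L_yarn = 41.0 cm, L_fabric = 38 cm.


Formula: Crimp% = ((L_yarn - L_fabric) / L_fabric) * 100
Step 1: Extension = 41.0 - 38 = 3.0 cm
Step 2: Crimp% = (3.0 / 38) * 100
Step 3: Crimp% = 0.078947 * 100 = 7.8947% ≈ 7.9%

7.9%


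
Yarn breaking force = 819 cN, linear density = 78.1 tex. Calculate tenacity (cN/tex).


Formula: Tenacity = Breaking force / Linear density
Tenacity = 819 cN / 78.1 tex
Tenacity = 10.49 cN/tex

10.49 cN/tex


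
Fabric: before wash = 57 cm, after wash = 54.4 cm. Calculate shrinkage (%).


Formula: Shrinkage% = ((L_before - L_after) / L_before) * 100
Step 1: Shrinkage = 57 - 54.4 = 2.6 cm
Step 2: Shrinkage% = (2.6 / 57) * 100
Step 3: Shrinkage% = 0.045614 * 100 = 4.5614% ≈ 4.6%

4.6%


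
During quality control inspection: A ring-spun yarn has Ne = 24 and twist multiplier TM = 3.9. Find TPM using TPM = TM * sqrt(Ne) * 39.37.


Formula: TPM = TM * sqrt(Ne) * 39.37
Step 1: sqrt(Ne) = sqrt(24) = 4.899
Step 2: TM * sqrt(Ne) = 3.9 * 4.899 = 19.1061
Step 3: TPM = 19.1061 * 39.37 = 752 twists/m

752 twists/m


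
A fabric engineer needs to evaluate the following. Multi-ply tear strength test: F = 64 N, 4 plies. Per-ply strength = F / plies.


Formula: Per-ply strength = Total force / Number of plies
Per-ply = 64 N / 4
Per-ply = 16 N

16 N


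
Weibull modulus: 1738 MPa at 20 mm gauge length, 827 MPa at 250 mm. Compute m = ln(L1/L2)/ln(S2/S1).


Formula: m = ln(L1/L2) / ln(S2/S1)
Step 1: ln(L1/L2) = ln(20/250) = -2.52573
Step 2: S2/S1 = 827/1738 = 0.47583
Step 3: ln(S2/S1) = ln(0.47583) = -0.74269
Step 4: m = -2.52573 / -0.74269 = 3.40

3.40 (Weibull m)


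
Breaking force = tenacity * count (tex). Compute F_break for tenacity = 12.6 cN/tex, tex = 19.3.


Formula: Breaking force = Tenacity * Linear density
F = 12.6 cN/tex * 19.3 tex
F = 243.18 cN

243.18 cN


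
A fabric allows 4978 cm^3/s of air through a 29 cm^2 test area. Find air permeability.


Formula: Air Permeability = Airflow / Test Area
AP = 4978 cm^3/s / 29 cm^2
AP = 171.7 cm^3/s/cm^2

171.7 cm^3/s/cm^2


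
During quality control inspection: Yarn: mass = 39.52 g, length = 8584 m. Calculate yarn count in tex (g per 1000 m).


Formula: Tex = (mass_g / length_m) * 1000
Substituting: Tex = (39.52 / 8584) * 1000
Intermediate: 39.52 / 8584 = 0.00460391 g/m
Tex = 0.00460391 * 1000 = 4.60 tex

4.60 tex


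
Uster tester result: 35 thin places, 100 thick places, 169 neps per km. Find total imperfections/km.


Formula: Total = thin places + thick places + neps
Total = 35 + 100 + 169
Total = 304 imperfections/km

304 imperfections/km


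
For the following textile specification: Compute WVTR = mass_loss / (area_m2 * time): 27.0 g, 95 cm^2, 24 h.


Formula: WVTR = mass_loss / (area * time)
Step 1: Convert area: 95 cm^2 = 0.0095 m^2
Step 2: WVTR = 27.0 g / (0.0095 m^2 * 24 h)
Step 3: WVTR = 27.0 / 0.228 = 118.4 g/m^2/h

118.4 g/m^2/h


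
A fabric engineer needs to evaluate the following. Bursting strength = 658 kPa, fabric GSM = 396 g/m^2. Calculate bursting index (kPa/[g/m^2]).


Formula: Bursting Index = Bursting Strength / Fabric GSM
BI = 658 kPa / 396 g/m^2
BI = 1.662 kPa/(g/m^2)

1.662 kPa/(g/m^2)


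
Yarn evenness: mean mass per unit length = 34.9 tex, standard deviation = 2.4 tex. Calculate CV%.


Formula: CV% = (standard deviation / mean) * 100
Step 1: Ratio = 2.4 / 34.9 = 0.068768
Step 2: CV% = 0.068768 * 100 = 6.8768% ≈ 6.9%

6.9%


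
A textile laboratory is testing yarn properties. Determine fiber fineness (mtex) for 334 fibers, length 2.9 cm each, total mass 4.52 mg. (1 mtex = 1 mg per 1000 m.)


Formula: fineness (mtex) = mass (mg) / total length (km) = (mass_mg / total_length_m) * 1000
Step 1: Convert fiber length: 2.9 cm = 0.029 m
Step 2: Total fiber length = 334 * 0.029 = 9.686 m
Step 3: Linear density = 4.52 mg / 9.686 m = 0.4667 mg/m
Step 4: fineness = 0.4667 * 1000 = 466.7 mtex

466.7 mtex


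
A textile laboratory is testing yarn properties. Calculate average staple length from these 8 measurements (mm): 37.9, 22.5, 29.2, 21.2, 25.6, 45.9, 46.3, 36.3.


Formula: Mean = sum of lengths / count
Sum = 37.9 + 22.5 + 29.2 + 21.2 + 25.6 + 45.9 + 46.3 + 36.3
Sum = 264.9 mm
Mean = 264.9 / 8 = 33.11 mm

33.11 mm


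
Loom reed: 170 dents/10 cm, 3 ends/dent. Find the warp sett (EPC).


Formula: EPC = (dents per 10 cm * ends per dent) / 10
Step 1: Total ends per 10 cm = 170 * 3 = 510
Step 2: EPC = 510 / 10 = 51.0 ends/cm

51.0 ends/cm


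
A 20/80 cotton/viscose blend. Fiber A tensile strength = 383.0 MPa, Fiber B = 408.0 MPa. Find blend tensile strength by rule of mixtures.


Formula: Blend property = (fraction_A * property_A) + (fraction_B * property_B)
Step 1: Contribution A = 20/100 * 383.0 MPa = 76.6 MPa
Step 2: Contribution B = 80/100 * 408.0 MPa = 326.4 MPa
Step 3: Blend tensile strength = 76.6 + 326.4 = 403.0 MPa

403.0 MPa


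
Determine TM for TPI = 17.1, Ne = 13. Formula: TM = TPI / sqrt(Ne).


Formula: TM = TPI / sqrt(Ne)
Step 1: sqrt(Ne) = sqrt(13) = 3.6056
Step 2: TM = 17.1 / 3.6056 = 4.74

4.74 TM


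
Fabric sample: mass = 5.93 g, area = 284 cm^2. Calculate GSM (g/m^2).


Formula: GSM = mass_g / area_m2
Step 1: Convert area: 284 cm^2 = 284 / 10000 = 0.0284 m^2
Step 2: GSM = 5.93 g / 0.0284 m^2 = 208.8 g/m^2

208.8 g/m^2


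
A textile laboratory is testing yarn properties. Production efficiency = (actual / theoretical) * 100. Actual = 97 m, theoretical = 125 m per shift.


Formula: Efficiency% = (Actual output / Theoretical output) * 100
Efficiency% = (97 / 125) * 100
Efficiency% = 0.776 * 100 = 77.6%

77.6%


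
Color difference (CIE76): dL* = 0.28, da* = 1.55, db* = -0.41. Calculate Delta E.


Formula: Delta E = sqrt(dL*^2 + da*^2 + db*^2)
Step 1: dL*^2 = 0.28^2 = 0.0784
Step 2: da*^2 = 1.55^2 = 2.4025
Step 3: db*^2 = (-0.41)^2 = 0.1681
Step 4: Sum = 0.0784 + 2.4025 + 0.1681 = 2.649
Step 5: Delta E = sqrt(2.649) = 1.63

1.63 Delta E


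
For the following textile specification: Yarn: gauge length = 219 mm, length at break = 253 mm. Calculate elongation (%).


Formula: Elongation (%) = ((L_break - L0) / L0) * 100
Step 1: Extension = 253 - 219 = 34 mm
Step 2: Elongation = (34 / 219) * 100
Step 3: Elongation = 0.155251 * 100 = 15.5251% ≈ 15.5%

15.5%


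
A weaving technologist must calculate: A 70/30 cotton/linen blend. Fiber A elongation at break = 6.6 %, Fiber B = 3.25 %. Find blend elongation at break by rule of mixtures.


Formula: Blend property = (fraction_A * property_A) + (fraction_B * property_B)
Step 1: Contribution A = 70/100 * 6.6 % = 4.62 %
Step 2: Contribution B = 30/100 * 3.25 % = 0.975 %
Step 3: Blend elongation at break = 4.62 + 0.975 = 5.595 %

5.595 %


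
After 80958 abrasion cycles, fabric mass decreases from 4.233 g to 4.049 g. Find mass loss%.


Formula: Mass loss% = ((m_before - m_after) / m_before) * 100
Step 1: Mass loss = 4.233 - 4.049 = 0.184 g
Step 2: Ratio = 0.184 / 4.233 = 0.043468
Step 3: Mass loss% = 0.043468 * 100 = 4.3468% ≈ 4.35%

4.35%


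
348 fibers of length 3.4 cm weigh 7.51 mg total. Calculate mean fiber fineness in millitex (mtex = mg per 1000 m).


Formula: fineness (mtex) = mass (mg) / total length (km) = (mass_mg / total_length_m) * 1000
Step 1: Convert fiber length: 3.4 cm = 0.034 m
Step 2: Total fiber length = 348 * 0.034 = 11.832 m
Step 3: Linear density = 7.51 mg / 11.832 m = 0.6347 mg/m
Step 4: fineness = 0.6347 * 1000 = 634.7 mtex

634.7 mtex


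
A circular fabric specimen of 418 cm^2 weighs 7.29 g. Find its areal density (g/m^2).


Formula: GSM = mass_g / area_m2
Step 1: Convert area: 418 cm^2 = 418 / 10000 = 0.0418 m^2
Step 2: GSM = 7.29 g / 0.0418 m^2 = 174.4 g/m^2

174.4 g/m^2


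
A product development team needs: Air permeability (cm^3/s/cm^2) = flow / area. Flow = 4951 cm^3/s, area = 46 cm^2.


Formula: Air Permeability = Airflow / Test Area
AP = 4951 cm^3/s / 46 cm^2
AP = 107.6 cm^3/s/cm^2

107.6 cm^3/s/cm^2


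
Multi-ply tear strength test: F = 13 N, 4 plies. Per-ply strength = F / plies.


Formula: Per-ply strength = Total force / Number of plies
Per-ply = 13 N / 4
Per-ply = 3.25 N

3.25 N


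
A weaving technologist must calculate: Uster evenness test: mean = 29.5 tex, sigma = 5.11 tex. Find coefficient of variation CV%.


Formula: CV% = (standard deviation / mean) * 100
Step 1: Ratio = 5.11 / 29.5 = 0.17322
Step 2: CV% = 0.17322 * 100 = 17.322% ≈ 17.3%

17.3%


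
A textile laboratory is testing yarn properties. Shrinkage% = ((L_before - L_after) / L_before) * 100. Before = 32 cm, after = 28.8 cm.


Formula: Shrinkage% = ((L_before - L_after) / L_before) * 100
Step 1: Shrinkage = 32 - 28.8 = 3.2 cm
Step 2: Shrinkage% = (3.2 / 32) * 100
Step 3: Shrinkage% = 0.1 * 100 = 10.0%

10.0%


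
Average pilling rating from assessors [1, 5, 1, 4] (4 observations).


Formula: Mean = sum / count
Sum = 1 + 5 + 1 + 4 = 11
Mean = 11 / 4 = 2.8

2.8


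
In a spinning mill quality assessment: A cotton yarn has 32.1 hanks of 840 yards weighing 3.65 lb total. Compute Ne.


Formula: Ne = hanks / mass_lb
Substituting: Ne = 32.1 / 3.65
Ne = 8.8

8.8 Ne


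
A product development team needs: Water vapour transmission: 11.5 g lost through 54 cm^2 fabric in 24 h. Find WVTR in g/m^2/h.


Formula: WVTR = mass_loss / (area * time)
Step 1: Convert area: 54 cm^2 = 0.0054 m^2
Step 2: WVTR = 11.5 g / (0.0054 m^2 * 24 h)
Step 3: WVTR = 11.5 / 0.1296 = 88.7 g/m^2/h

88.7 g/m^2/h


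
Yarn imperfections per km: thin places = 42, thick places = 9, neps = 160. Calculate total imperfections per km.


Formula: Total = thin places + thick places + neps
Total = 42 + 9 + 160
Total = 211 imperfections/km

211 imperfections/km


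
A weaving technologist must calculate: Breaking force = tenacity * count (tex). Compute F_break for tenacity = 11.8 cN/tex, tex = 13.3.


Formula: Breaking force = Tenacity * Linear density
F = 11.8 cN/tex * 13.3 tex
F = 156.94 cN

156.94 cN


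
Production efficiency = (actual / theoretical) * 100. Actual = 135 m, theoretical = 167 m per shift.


Formula: Efficiency% = (Actual output / Theoretical output) * 100
Efficiency% = (135 / 167) * 100
Efficiency% = 0.808383 * 100 = 80.8383% ≈ 80.8%

80.8%


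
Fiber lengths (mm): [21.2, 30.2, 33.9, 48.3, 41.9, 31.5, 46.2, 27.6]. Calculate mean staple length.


Formula: Mean = sum of lengths / count
Sum = 21.2 + 30.2 + 33.9 + 48.3 + 41.9 + 31.5 + 46.2 + 27.6
Sum = 280.8 mm
Mean = 280.8 / 8 = 35.10 mm

35.10 mm
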